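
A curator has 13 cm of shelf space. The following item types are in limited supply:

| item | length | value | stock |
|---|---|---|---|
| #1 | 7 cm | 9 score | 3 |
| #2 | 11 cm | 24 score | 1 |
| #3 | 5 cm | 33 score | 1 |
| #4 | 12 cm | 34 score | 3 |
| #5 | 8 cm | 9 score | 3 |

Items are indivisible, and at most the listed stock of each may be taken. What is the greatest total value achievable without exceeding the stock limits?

42 score

Best selections within length 13 and stock limits:
- 1×#1 + 1×#3: length 12, value 42
- 1×#3 + 1×#5: length 13, value 42
- 1×#4: length 12, value 34
Best: 42 score.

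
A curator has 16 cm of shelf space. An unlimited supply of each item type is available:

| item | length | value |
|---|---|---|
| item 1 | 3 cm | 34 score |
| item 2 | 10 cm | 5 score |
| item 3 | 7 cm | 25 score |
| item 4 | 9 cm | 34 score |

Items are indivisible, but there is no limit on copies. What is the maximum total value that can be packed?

170 score

Best value-per-unit is item 1 at 34/3, and filling with it alone uses length 5×3=15. No mix of the others beats 5×34 = 170.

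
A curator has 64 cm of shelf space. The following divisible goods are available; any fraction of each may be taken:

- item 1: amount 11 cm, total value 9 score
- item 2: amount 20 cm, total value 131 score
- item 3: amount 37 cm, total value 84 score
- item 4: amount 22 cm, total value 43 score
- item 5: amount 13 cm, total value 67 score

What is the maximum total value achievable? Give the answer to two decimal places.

Take in order of value per unit:
- item 2 (131/20 per unit): all 20 → value 131, running total 131.00
- item 5 (67/13 per unit): all 13 → value 67, running total 198.00
- item 3 (84/37 per unit): 31 of 37 → value 31×84/37 = 70.3784, running total 268.38
Total 268.38.

268.38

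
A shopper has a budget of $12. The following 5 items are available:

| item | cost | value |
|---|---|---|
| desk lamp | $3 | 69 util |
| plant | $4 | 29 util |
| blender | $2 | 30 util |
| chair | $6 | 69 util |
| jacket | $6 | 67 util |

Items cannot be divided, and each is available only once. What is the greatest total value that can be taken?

168 util

Check high-value combinations within $12:
- desk lamp+blender+chair: cost 3+2+6=11, value 69+30+69=168
- desk lamp+blender+jacket: cost 3+2+6=11, value 69+30+67=166
- desk lamp+chair: cost 3+6=9, value 69+69=138
Best: 168 util.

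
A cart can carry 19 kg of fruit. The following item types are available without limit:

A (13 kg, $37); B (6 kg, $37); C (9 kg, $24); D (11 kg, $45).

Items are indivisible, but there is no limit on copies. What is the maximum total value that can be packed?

Best value-per-unit is B at 37/6, and filling with it alone uses weight 3×6=18. No mix of the others beats 3×37 = 111.

$111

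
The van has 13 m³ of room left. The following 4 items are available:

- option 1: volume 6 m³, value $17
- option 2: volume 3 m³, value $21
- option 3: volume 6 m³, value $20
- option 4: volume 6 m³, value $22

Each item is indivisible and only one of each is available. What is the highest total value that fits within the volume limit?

$43

Check high-value combinations within 13 m³:
- option 2+option 4: volume 3+6=9, value 21+22=43
- option 3+option 4: volume 6+6=12, value 20+22=42
- option 2+option 3: volume 3+6=9, value 21+20=41
- option 1+option 4: volume 6+6=12, value 17+22=39
Best: $43.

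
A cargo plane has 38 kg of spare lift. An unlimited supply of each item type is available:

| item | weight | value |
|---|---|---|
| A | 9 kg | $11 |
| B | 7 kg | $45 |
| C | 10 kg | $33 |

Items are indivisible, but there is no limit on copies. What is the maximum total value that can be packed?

$225

Best value-per-unit is B at 45/7, and filling with it alone uses weight 5×7=35. No mix of the others beats 5×45 = 225.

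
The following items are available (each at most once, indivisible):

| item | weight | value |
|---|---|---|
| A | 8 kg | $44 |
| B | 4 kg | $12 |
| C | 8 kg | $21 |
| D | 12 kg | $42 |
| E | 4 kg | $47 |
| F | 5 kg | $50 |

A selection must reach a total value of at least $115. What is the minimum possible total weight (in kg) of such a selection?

17

Subsets with value ≥ 115, sorted by total weight:
- A+E+F: weight 17, value 141
- C+E+F: weight 17, value 118
- A+B+E+F: weight 21, value 153
Minimum weight: 17 kg.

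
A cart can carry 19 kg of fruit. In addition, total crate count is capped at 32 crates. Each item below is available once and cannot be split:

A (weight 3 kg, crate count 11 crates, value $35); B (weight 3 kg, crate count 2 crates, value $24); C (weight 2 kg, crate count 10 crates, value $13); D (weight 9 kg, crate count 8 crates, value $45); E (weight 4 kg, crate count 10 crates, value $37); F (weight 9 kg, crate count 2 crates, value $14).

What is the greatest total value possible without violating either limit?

$141

Feasible sets respecting both limits:
- A+B+D+E: weight 19, crate count 31, value 141
- B+C+D+E: weight 18, crate count 30, value 119
- A+B+C+D: weight 17, crate count 31, value 117
Best: $141.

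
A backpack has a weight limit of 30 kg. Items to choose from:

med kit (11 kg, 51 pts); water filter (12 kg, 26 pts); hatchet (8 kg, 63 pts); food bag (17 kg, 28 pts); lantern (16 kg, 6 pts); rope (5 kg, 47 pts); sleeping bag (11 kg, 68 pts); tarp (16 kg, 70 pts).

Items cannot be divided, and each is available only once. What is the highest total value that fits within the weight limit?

Check high-value combinations within 30 kg:
- med kit+hatchet+sleeping bag: weight 11+8+11=30, value 51+63+68=182
- hatchet+rope+tarp: weight 8+5+16=29, value 63+47+70=180
- hatchet+rope+sleeping bag: weight 8+5+11=24, value 63+47+68=178
Best: 182 pts.

182 pts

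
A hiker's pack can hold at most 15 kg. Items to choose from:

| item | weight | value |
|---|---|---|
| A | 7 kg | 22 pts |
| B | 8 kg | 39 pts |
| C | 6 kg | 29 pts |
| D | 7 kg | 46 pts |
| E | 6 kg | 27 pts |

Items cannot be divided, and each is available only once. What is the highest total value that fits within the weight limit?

Check high-value combinations within 15 kg:
- B+D: weight 8+7=15, value 39+46=85
- C+D: weight 6+7=13, value 29+46=75
- D+E: weight 7+6=13, value 46+27=73
- B+C: weight 8+6=14, value 39+29=68
Best: 85 pts.

85 pts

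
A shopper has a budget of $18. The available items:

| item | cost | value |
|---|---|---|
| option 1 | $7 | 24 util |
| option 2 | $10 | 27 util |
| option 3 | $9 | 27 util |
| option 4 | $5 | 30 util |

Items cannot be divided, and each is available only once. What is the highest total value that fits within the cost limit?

Check high-value combinations within $18:
- option 3+option 4: cost 9+5=14, value 27+30=57
- option 2+option 4: cost 10+5=15, value 27+30=57
- option 1+option 4: cost 7+5=12, value 24+30=54
Best: 57 util.

57 util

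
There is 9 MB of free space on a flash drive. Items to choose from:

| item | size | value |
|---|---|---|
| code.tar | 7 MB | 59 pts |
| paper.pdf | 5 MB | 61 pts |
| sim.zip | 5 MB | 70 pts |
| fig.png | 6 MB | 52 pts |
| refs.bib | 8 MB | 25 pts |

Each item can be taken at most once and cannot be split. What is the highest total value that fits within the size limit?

70 pts

Check high-value combinations within 9 MB:
- sim.zip: size 5, value 70
- paper.pdf: size 5, value 61
- code.tar: size 7, value 59
Best: 70 pts.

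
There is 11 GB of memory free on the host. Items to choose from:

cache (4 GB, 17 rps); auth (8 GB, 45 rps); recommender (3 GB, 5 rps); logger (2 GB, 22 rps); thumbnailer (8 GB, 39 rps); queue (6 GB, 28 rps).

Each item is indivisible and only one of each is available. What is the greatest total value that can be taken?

Check high-value combinations within 11 GB:
- auth+logger: memory 8+2=10, value 45+22=67
- logger+thumbnailer: memory 2+8=10, value 22+39=61
- recommender+logger+queue: memory 3+2+6=11, value 5+22+28=55
- logger+queue: memory 2+6=8, value 22+28=50
- auth+recommender: memory 8+3=11, value 45+5=50
Best: 67 rps.

67 rps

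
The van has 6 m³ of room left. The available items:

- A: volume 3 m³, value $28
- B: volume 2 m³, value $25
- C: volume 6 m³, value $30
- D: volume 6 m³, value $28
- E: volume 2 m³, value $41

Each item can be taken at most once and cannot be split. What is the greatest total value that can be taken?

$69

Check high-value combinations within 6 m³:
- A+E: volume 3+2=5, value 28+41=69
- B+E: volume 2+2=4, value 25+41=66
- A+B: volume 3+2=5, value 28+25=53
- E: volume 2, value 41
- C: volume 6, value 30
Best: $69.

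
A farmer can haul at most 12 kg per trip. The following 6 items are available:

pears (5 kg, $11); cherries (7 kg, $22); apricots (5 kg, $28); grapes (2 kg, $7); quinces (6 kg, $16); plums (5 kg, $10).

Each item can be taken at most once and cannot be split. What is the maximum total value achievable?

$50

Check high-value combinations within 12 kg:
- cherries+apricots: weight 7+5=12, value 22+28=50
- pears+apricots+grapes: weight 5+5+2=12, value 11+28+7=46
- apricots+grapes+plums: weight 5+2+5=12, value 28+7+10=45
- apricots+quinces: weight 5+6=11, value 28+16=44
- pears+apricots: weight 5+5=10, value 11+28=39
Best: $50.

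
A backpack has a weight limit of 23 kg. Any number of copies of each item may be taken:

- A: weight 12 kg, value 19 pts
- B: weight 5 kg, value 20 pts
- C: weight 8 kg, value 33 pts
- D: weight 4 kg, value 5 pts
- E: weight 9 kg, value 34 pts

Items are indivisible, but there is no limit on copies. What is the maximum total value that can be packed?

Best value-per-unit is C at 33/8; filling with it alone gives 2×33 = 66.
Optimal mix: 3×B + 1×C → weight 23, value 93.

93 pts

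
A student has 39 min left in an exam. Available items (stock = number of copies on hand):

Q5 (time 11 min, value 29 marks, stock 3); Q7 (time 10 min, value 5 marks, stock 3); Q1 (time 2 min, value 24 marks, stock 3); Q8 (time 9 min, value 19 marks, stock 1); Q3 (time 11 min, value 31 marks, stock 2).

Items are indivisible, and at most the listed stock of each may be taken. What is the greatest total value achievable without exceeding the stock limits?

Top feasible selections:
- 1×Q5 + 3×Q1 + 2×Q3: time 39, value 163
- 2×Q5 + 3×Q1 + 1×Q3: time 39, value 161
- 3×Q5 + 3×Q1: time 39, value 159
- 3×Q1 + 1×Q8 + 2×Q3: time 37, value 153
Best: 163 marks.

163 marks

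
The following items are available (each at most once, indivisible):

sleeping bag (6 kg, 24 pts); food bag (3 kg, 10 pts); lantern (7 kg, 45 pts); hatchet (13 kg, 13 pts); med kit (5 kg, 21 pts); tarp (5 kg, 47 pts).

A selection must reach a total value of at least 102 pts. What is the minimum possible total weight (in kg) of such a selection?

15

Subsets with value ≥ 102, sorted by total weight:
- food bag+lantern+tarp: weight 15, value 102
- lantern+med kit+tarp: weight 17, value 113
- sleeping bag+lantern+tarp: weight 18, value 116
- sleeping bag+food bag+med kit+tarp: weight 19, value 102
Minimum weight: 15 kg.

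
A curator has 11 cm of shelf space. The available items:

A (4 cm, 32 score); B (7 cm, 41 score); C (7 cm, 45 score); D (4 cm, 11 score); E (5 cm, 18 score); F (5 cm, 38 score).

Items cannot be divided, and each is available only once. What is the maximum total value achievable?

77 score

Check high-value combinations within 11 cm:
- A+C: length 4+7=11, value 32+45=77
- A+B: length 4+7=11, value 32+41=73
- A+F: length 4+5=9, value 32+38=70
- E+F: length 5+5=10, value 18+38=56
Best: 77 score.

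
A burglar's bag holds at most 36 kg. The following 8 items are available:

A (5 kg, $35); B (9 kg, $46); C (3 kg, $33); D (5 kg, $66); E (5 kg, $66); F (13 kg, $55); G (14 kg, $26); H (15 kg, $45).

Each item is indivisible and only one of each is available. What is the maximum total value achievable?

$266

Check high-value combinations within 36 kg:
- B+C+D+E+F: weight 9+3+5+5+13=35, value 46+33+66+66+55=266
- A+C+D+E+F: weight 5+3+5+5+13=31, value 35+33+66+66+55=255
- A+B+C+D+E: weight 5+9+3+5+5=27, value 35+46+33+66+66=246
- A+C+D+E+H: weight 5+3+5+5+15=33, value 35+33+66+66+45=245
- B+C+D+E+G: weight 9+3+5+5+14=36, value 46+33+66+66+26=237
Best: $266.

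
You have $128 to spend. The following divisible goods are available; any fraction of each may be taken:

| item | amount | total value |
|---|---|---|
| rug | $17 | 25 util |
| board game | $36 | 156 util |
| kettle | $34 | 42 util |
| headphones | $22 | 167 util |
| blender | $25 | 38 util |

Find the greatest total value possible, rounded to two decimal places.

420.59

Take in order of value per unit:
- headphones (167/22 per unit): all 22 → value 167, running total 167.00
- board game (156/36 per unit): all 36 → value 156, running total 323.00
- blender (38/25 per unit): all 25 → value 38, running total 361.00
- rug (25/17 per unit): all 17 → value 25, running total 386.00
- kettle (42/34 per unit): 28 of 34 → value 28×42/34 = 34.5882, running total 420.59
Total 420.59.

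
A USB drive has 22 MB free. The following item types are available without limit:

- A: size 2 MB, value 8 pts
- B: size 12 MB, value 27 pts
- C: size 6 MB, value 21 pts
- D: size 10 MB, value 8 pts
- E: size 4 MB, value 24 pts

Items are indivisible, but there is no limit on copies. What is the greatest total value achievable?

Best value-per-unit is E at 24/4; filling with it alone gives 5×24 = 120.
Optimal mix: 1×A + 5×E → size 22, value 128.

128 pts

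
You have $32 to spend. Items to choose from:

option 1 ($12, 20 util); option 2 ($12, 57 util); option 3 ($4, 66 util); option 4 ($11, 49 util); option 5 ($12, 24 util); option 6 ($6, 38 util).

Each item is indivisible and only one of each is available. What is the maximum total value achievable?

Check high-value combinations within $32:
- option 2+option 3+option 4: cost 12+4+11=27, value 57+66+49=172
- option 2+option 3+option 6: cost 12+4+6=22, value 57+66+38=161
- option 3+option 4+option 6: cost 4+11+6=21, value 66+49+38=153
- option 2+option 3+option 5: cost 12+4+12=28, value 57+66+24=147
Best: 172 util.

172 util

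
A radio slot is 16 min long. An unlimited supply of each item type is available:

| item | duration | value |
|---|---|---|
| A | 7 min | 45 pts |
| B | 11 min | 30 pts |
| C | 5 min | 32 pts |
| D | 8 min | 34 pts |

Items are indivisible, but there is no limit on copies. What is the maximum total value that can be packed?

96 pts

Best value-per-unit is A at 45/7; filling with it alone gives 2×45 = 90.
Optimal mix: 3×C → duration 15, value 96.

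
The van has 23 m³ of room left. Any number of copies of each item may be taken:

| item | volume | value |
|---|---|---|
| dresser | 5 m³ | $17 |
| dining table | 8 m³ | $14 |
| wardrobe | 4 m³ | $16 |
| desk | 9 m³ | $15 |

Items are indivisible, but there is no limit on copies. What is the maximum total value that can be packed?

$83

Best value-per-unit is wardrobe at 16/4; filling with it alone gives 5×16 = 80.
Optimal mix: 3×dresser + 2×wardrobe → volume 23, value 83.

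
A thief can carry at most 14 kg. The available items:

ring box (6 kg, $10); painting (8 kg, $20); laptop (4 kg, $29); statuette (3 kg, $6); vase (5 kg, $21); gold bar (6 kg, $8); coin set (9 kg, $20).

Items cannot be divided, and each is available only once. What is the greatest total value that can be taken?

This is a 0/1 knapsack; check combinations near the capacity.
- laptop+statuette+vase: weight 4+3+5=12, value 29+6+21=56
- laptop+vase: weight 4+5=9, value 29+21=50
- painting+laptop: weight 8+4=12, value 20+29=49
Best: $56.

$56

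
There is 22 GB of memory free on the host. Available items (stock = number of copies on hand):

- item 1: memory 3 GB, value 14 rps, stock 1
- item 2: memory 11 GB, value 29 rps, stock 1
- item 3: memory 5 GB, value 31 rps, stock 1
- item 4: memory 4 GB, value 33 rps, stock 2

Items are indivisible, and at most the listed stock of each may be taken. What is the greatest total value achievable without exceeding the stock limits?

111 rps

Best selections within memory 22 and stock limits:
- 1×item 1 + 1×item 3 + 2×item 4: memory 16, value 111
- 1×item 1 + 1×item 2 + 2×item 4: memory 22, value 109
Best: 111 rps.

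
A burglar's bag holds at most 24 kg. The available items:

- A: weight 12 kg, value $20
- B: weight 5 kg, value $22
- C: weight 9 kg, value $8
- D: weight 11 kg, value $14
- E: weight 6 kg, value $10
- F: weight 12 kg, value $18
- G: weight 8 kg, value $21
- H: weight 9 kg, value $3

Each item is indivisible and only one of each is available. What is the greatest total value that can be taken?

Check high-value combinations within 24 kg:
- B+D+G: weight 5+11+8=24, value 22+14+21=57
- B+E+G: weight 5+6+8=19, value 22+10+21=53
- A+B+E: weight 12+5+6=23, value 20+22+10=52
- B+C+G: weight 5+9+8=22, value 22+8+21=51
- B+E+F: weight 5+6+12=23, value 22+10+18=50
Best: $57.

$57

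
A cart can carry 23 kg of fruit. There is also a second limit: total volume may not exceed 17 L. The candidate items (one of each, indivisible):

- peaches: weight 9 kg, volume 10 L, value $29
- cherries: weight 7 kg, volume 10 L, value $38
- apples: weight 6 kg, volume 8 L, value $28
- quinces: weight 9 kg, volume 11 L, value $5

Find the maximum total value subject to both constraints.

Feasible sets respecting both limits:
- cherries: weight 7, volume 10, value 38
- peaches: weight 9, volume 10, value 29
- apples: weight 6, volume 8, value 28
- quinces: weight 9, volume 11, value 5
Best: $38.

$38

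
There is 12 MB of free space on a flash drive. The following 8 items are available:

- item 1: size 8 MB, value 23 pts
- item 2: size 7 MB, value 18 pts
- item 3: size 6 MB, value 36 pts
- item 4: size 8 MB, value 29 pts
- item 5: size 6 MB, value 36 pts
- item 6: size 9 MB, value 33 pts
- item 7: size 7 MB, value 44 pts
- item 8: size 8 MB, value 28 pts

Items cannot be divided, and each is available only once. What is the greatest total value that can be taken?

Check high-value combinations within 12 MB:
- item 3+item 5: size 6+6=12, value 36+36=72
- item 7: size 7, value 44
- item 3: size 6, value 36
- item 5: size 6, value 36
Best: 72 pts.

72 pts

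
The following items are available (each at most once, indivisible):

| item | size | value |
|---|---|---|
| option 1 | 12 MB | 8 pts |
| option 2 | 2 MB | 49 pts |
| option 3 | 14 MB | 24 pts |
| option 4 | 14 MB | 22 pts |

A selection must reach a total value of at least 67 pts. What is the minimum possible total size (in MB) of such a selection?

16

Subsets with value ≥ 67, sorted by total size:
- option 2+option 3: size 16, value 73
- option 2+option 4: size 16, value 71
- option 1+option 2+option 3: size 28, value 81
- option 1+option 2+option 4: size 28, value 79
Minimum size: 16 MB.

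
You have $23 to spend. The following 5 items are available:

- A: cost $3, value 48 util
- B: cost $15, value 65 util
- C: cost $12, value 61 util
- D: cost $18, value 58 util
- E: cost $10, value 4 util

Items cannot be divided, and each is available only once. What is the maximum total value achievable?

113 util

This is a 0/1 knapsack; check combinations near the capacity.
- A+B: cost 3+15=18, value 48+65=113
- A+C: cost 3+12=15, value 48+61=109
- A+D: cost 3+18=21, value 48+58=106
- B: cost 15, value 65
Best: 113 util.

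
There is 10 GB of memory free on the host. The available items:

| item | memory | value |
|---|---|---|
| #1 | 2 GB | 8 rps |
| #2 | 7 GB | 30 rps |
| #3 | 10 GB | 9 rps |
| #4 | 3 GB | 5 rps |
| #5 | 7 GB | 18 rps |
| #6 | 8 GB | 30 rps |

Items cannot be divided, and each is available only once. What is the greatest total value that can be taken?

Check high-value combinations within 10 GB:
- #1+#2: memory 2+7=9, value 8+30=38
- #1+#6: memory 2+8=10, value 8+30=38
- #2+#4: memory 7+3=10, value 30+5=35
- #2: memory 7, value 30
Best: 38 rps.

38 rps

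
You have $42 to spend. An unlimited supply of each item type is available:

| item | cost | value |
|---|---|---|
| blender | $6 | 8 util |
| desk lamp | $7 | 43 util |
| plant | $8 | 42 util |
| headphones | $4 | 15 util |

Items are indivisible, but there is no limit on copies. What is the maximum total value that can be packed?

Best value-per-unit is desk lamp at 43/7, and filling with it alone uses cost 6×7=42. No mix of the others beats 6×43 = 258.

258 util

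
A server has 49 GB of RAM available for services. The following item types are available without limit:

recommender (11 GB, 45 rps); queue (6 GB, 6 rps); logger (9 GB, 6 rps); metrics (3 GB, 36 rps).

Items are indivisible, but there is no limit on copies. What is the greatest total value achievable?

Best value-per-unit is metrics at 36/3, and filling with it alone uses memory 16×3=48. No mix of the others beats 16×36 = 576.

576 rps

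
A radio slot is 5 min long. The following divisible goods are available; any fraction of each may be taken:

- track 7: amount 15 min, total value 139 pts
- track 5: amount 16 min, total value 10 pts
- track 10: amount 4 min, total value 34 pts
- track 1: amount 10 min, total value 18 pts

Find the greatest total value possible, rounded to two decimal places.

46.33

Take in order of value per unit:
- track 7 (139/15 per unit): 5 of 15 → value 5×139/15 = 46.3333, running total 46.33
Total 46.33.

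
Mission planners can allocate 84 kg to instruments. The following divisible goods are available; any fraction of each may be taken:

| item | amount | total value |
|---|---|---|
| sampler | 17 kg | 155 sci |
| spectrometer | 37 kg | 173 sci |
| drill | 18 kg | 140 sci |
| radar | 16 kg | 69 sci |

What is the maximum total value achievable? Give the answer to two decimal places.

Take in order of value per unit:
- sampler (155/17 per unit): all 17 → value 155, running total 155.00
- drill (140/18 per unit): all 18 → value 140, running total 295.00
- spectrometer (173/37 per unit): all 37 → value 173, running total 468.00
- radar (69/16 per unit): 12 of 16 → value 12×69/16 = 51.7500, running total 519.75
Total 519.75.

519.75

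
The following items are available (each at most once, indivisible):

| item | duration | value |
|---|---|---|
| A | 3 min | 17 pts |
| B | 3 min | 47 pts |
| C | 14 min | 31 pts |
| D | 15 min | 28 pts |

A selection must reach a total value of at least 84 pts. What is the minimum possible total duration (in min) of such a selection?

Subsets with value ≥ 84, sorted by total duration:
- A+B+C: duration 20, value 95
- A+B+D: duration 21, value 92
- B+C+D: duration 32, value 106
- A+B+C+D: duration 35, value 123
Minimum duration: 20 min.

20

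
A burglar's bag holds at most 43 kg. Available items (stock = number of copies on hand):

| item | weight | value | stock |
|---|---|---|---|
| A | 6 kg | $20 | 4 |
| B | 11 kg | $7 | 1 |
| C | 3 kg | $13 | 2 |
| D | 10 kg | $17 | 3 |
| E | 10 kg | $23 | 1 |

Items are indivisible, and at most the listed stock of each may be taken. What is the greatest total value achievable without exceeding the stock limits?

Best selections within weight 43 and stock limits:
- 4×A + 2×C + 1×E: weight 40, value 129
- 4×A + 2×C + 1×D: weight 40, value 123
Best: $129.

$129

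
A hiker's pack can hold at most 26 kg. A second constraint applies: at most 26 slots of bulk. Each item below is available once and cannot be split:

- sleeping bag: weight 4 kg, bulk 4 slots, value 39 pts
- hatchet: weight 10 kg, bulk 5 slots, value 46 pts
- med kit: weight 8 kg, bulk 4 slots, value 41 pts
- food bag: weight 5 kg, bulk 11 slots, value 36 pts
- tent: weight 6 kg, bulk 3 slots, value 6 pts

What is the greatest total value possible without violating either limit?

127 pts

Feasible sets respecting both limits:
- sleeping bag+hatchet+food bag+tent: weight 25, bulk 23, value 127
- sleeping bag+hatchet+med kit: weight 22, bulk 13, value 126
- hatchet+med kit+food bag: weight 23, bulk 20, value 123
Best: 127 pts.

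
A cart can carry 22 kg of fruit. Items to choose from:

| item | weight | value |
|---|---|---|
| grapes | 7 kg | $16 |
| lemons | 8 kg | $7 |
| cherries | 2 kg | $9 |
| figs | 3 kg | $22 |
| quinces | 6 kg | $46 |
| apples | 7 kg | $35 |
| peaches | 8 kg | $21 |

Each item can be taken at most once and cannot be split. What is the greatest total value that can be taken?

Check high-value combinations within 22 kg:
- cherries+figs+quinces+apples: weight 2+3+6+7=18, value 9+22+46+35=112
- grapes+cherries+quinces+apples: weight 7+2+6+7=22, value 16+9+46+35=106
- figs+quinces+apples: weight 3+6+7=16, value 22+46+35=103
- quinces+apples+peaches: weight 6+7+8=21, value 46+35+21=102
Best: $112.

$112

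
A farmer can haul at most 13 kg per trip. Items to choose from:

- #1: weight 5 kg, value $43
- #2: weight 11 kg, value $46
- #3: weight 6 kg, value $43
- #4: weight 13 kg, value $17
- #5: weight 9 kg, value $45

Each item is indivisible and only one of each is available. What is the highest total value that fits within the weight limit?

$86

Check high-value combinations within 13 kg:
- #1+#3: weight 5+6=11, value 43+43=86
- #2: weight 11, value 46
- #5: weight 9, value 45
Best: $86.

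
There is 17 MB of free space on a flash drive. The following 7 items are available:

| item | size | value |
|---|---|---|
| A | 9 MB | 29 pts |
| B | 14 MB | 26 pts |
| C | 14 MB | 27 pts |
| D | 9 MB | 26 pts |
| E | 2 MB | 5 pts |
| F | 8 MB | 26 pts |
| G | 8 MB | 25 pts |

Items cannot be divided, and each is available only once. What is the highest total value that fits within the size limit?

Check high-value combinations within 17 MB:
- A+F: size 9+8=17, value 29+26=55
- A+G: size 9+8=17, value 29+25=54
- D+F: size 9+8=17, value 26+26=52
- F+G: size 8+8=16, value 26+25=51
- D+G: size 9+8=17, value 26+25=51
Best: 55 pts.

55 pts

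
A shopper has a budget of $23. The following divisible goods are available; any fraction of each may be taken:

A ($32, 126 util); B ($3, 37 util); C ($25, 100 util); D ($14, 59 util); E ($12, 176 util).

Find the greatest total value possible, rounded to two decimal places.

246.71

Take in order of value per unit:
- E (176/12 per unit): all 12 → value 176, running total 176.00
- B (37/3 per unit): all 3 → value 37, running total 213.00
- D (59/14 per unit): 8 of 14 → value 8×59/14 = 33.7143, running total 246.71
Total 246.71.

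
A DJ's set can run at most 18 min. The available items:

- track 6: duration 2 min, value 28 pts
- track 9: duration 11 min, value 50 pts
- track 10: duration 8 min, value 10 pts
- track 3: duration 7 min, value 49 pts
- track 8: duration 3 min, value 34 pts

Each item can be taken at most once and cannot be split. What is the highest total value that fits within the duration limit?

This is a 0/1 knapsack; check combinations near the capacity.
- track 6+track 9+track 8: duration 2+11+3=16, value 28+50+34=112
- track 6+track 3+track 8: duration 2+7+3=12, value 28+49+34=111
- track 9+track 3: duration 11+7=18, value 50+49=99
Best: 112 pts.

112 pts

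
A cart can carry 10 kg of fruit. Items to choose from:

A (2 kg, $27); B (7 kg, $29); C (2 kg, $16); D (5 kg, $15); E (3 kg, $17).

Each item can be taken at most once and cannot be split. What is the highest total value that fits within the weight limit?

$60

Check high-value combinations within 10 kg:
- A+C+E: weight 2+2+3=7, value 27+16+17=60
- A+D+E: weight 2+5+3=10, value 27+15+17=59
- A+C+D: weight 2+2+5=9, value 27+16+15=58
- A+B: weight 2+7=9, value 27+29=56
- C+D+E: weight 2+5+3=10, value 16+15+17=48
Best: $60.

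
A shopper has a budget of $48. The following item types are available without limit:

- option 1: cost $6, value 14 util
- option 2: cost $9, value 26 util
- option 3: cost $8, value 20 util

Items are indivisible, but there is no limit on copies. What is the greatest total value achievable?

Best value-per-unit is option 2 at 26/9; filling with it alone gives 5×26 = 130.
Optimal mix: 2×option 1 + 4×option 2 → cost 48, value 132.

132 util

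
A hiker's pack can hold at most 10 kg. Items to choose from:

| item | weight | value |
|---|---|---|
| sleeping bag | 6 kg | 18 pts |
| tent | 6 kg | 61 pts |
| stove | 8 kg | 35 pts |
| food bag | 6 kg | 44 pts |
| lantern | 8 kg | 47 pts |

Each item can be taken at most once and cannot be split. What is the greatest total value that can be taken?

Check high-value combinations within 10 kg:
- tent: weight 6, value 61
- lantern: weight 8, value 47
- food bag: weight 6, value 44
Best: 61 pts.

61 pts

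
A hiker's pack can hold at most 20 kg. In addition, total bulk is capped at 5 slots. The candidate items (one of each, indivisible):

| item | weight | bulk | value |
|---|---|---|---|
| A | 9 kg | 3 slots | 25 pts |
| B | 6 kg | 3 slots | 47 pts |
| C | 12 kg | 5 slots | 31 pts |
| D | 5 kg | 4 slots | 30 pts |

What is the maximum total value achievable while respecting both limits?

47 pts

Feasible sets respecting both limits:
- B: weight 6, bulk 3, value 47
- C: weight 12, bulk 5, value 31
- D: weight 5, bulk 4, value 30
Best: 47 pts.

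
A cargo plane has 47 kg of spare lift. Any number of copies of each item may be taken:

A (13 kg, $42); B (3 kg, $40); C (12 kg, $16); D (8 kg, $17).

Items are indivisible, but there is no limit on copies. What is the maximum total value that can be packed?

$600

Best value-per-unit is B at 40/3, and filling with it alone uses weight 15×3=45. No mix of the others beats 15×40 = 600.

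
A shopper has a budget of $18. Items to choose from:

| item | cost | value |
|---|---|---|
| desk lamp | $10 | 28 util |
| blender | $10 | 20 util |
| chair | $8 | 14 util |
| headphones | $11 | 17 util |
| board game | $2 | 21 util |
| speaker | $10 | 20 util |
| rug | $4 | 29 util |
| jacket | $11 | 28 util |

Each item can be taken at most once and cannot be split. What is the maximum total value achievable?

This is a 0/1 knapsack; check combinations near the capacity.
- desk lamp+board game+rug: cost 10+2+4=16, value 28+21+29=78
- board game+rug+jacket: cost 2+4+11=17, value 21+29+28=78
- blender+board game+rug: cost 10+2+4=16, value 20+21+29=70
- board game+speaker+rug: cost 2+10+4=16, value 21+20+29=70
- headphones+board game+rug: cost 11+2+4=17, value 17+21+29=67
Best: 78 util.

78 util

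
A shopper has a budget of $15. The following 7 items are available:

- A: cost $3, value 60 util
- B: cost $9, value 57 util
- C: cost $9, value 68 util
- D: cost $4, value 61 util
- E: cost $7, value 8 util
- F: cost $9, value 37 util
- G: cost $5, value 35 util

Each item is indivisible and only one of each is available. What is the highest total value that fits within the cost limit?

156 util

Check high-value combinations within $15:
- A+D+G: cost 3+4+5=12, value 60+61+35=156
- C+D: cost 9+4=13, value 68+61=129
- A+D+E: cost 3+4+7=14, value 60+61+8=129
- A+C: cost 3+9=12, value 60+68=128
- A+D: cost 3+4=7, value 60+61=121
Best: 156 util.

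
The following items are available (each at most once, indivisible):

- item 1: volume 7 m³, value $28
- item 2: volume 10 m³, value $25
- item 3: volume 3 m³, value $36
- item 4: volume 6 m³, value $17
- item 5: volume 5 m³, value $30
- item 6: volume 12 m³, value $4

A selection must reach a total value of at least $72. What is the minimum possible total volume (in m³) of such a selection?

14

Subsets with value ≥ 72, sorted by total volume:
- item 3+item 4+item 5: volume 14, value 83
- item 1+item 3+item 5: volume 15, value 94
- item 1+item 3+item 4: volume 16, value 81
- item 2+item 3+item 5: volume 18, value 91
Minimum volume: 14 m³.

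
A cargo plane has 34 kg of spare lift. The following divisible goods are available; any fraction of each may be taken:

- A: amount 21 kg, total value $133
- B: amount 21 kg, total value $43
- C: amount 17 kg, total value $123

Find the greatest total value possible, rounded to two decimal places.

230.67

Take in order of value per unit:
- C (123/17 per unit): all 17 → value 123, running total 123.00
- A (133/21 per unit): 17 of 21 → value 17×133/21 = 107.6667, running total 230.67
Total 230.67.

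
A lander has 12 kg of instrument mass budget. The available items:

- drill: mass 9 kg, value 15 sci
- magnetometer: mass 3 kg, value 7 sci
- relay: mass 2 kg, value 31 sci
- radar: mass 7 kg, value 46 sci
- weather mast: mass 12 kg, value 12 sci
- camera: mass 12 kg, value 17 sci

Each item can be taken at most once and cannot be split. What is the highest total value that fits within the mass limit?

84 sci

Check high-value combinations within 12 kg:
- magnetometer+relay+radar: mass 3+2+7=12, value 7+31+46=84
- relay+radar: mass 2+7=9, value 31+46=77
- magnetometer+radar: mass 3+7=10, value 7+46=53
Best: 84 sci.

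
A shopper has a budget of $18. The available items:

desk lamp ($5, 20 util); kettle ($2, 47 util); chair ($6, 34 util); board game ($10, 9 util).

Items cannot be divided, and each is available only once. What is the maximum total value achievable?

101 util

Check high-value combinations within $18:
- desk lamp+kettle+chair: cost 5+2+6=13, value 20+47+34=101
- kettle+chair+board game: cost 2+6+10=18, value 47+34+9=90
- kettle+chair: cost 2+6=8, value 47+34=81
- desk lamp+kettle+board game: cost 5+2+10=17, value 20+47+9=76
- desk lamp+kettle: cost 5+2=7, value 20+47=67
Best: 101 util.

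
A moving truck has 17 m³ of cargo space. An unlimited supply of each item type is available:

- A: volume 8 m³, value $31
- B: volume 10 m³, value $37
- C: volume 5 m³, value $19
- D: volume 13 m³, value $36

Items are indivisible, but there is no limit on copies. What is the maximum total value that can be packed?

Best value-per-unit is A at 31/8, and filling with it alone uses volume 2×8=16. No mix of the others beats 2×31 = 62.

$62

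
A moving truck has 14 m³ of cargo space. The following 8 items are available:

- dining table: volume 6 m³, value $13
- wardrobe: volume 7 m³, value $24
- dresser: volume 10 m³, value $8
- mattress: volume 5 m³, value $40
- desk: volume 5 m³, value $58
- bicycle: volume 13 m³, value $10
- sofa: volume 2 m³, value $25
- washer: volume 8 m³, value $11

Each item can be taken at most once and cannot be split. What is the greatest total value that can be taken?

Check high-value combinations within 14 m³:
- mattress+desk+sofa: volume 5+5+2=12, value 40+58+25=123
- wardrobe+desk+sofa: volume 7+5+2=14, value 24+58+25=107
- mattress+desk: volume 5+5=10, value 40+58=98
- dining table+desk+sofa: volume 6+5+2=13, value 13+58+25=96
Best: $123.

$123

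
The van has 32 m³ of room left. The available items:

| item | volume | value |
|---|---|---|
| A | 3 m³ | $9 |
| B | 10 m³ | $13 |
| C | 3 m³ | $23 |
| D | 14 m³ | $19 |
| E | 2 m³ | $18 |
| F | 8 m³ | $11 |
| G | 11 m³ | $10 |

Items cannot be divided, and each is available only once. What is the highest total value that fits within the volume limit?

This is a 0/1 knapsack; check combinations near the capacity.
- A+B+C+D+E: volume 3+10+3+14+2=32, value 9+13+23+19+18=82
- A+C+D+E+F: volume 3+3+14+2+8=30, value 9+23+19+18+11=80
- A+B+C+E+F: volume 3+10+3+2+8=26, value 9+13+23+18+11=74
- B+C+D+E: volume 10+3+14+2=29, value 13+23+19+18=73
Best: $82.

$82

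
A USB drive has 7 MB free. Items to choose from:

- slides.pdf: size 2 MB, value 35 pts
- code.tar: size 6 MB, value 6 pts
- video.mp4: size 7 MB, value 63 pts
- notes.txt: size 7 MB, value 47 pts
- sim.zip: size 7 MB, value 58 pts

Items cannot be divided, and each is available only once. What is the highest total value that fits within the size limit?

Check high-value combinations within 7 MB:
- video.mp4: size 7, value 63
- sim.zip: size 7, value 58
- notes.txt: size 7, value 47
Best: 63 pts.

63 pts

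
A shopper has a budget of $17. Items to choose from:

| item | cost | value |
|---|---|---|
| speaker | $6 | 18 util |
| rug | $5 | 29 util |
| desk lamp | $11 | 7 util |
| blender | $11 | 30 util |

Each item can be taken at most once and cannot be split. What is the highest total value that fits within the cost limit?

59 util

Check high-value combinations within $17:
- rug+blender: cost 5+11=16, value 29+30=59
- speaker+blender: cost 6+11=17, value 18+30=48
- speaker+rug: cost 6+5=11, value 18+29=47
- rug+desk lamp: cost 5+11=16, value 29+7=36
- blender: cost 11, value 30
Best: 59 util.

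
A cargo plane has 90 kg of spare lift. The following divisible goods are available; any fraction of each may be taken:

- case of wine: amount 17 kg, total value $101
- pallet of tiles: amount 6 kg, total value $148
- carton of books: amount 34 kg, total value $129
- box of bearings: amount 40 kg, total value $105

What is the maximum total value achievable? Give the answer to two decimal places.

464.63

Take in order of value per unit:
- pallet of tiles (148/6 per unit): all 6 → value 148, running total 148.00
- case of wine (101/17 per unit): all 17 → value 101, running total 249.00
- carton of books (129/34 per unit): all 34 → value 129, running total 378.00
- box of bearings (105/40 per unit): 33 of 40 → value 33×105/40 = 86.6250, running total 464.63
Total 464.63.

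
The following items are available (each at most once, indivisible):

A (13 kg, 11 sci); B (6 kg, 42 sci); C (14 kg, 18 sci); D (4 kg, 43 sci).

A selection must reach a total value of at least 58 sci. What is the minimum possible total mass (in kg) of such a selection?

10

Subsets with value ≥ 58, sorted by total mass:
- B+D: mass 10, value 85
- C+D: mass 18, value 61
Minimum mass: 10 kg.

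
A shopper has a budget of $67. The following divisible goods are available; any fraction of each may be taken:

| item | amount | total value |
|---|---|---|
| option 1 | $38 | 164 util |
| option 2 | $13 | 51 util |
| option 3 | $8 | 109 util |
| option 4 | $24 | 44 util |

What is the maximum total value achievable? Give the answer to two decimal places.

Take in order of value per unit:
- option 3 (109/8 per unit): all 8 → value 109, running total 109.00
- option 1 (164/38 per unit): all 38 → value 164, running total 273.00
- option 2 (51/13 per unit): all 13 → value 51, running total 324.00
- option 4 (44/24 per unit): 8 of 24 → value 8×44/24 = 14.6667, running total 338.67
Total 338.67.

338.67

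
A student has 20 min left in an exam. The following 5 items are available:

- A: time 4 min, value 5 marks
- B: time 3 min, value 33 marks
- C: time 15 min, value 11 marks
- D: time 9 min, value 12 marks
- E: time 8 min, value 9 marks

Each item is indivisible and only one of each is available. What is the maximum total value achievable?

54 marks

Check high-value combinations within 20 min:
- B+D+E: time 3+9+8=20, value 33+12+9=54
- A+B+D: time 4+3+9=16, value 5+33+12=50
- A+B+E: time 4+3+8=15, value 5+33+9=47
- B+D: time 3+9=12, value 33+12=45
- B+C: time 3+15=18, value 33+11=44
Best: 54 marks.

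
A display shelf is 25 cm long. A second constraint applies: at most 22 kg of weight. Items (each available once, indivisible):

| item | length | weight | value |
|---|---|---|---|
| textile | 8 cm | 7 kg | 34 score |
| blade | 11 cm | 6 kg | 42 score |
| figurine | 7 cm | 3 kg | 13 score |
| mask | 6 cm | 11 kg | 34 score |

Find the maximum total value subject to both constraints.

Feasible sets respecting both limits:
- blade+figurine+mask: length 24, weight 20, value 89
- textile+figurine+mask: length 21, weight 21, value 81
- textile+blade: length 19, weight 13, value 76
Best: 89 score.

89 score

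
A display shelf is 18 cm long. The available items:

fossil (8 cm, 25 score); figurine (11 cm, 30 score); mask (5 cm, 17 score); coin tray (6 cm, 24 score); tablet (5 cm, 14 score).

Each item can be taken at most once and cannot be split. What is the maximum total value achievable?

56 score

Check high-value combinations within 18 cm:
- fossil+mask+tablet: length 8+5+5=18, value 25+17+14=56
- mask+coin tray+tablet: length 5+6+5=16, value 17+24+14=55
- figurine+coin tray: length 11+6=17, value 30+24=54
- fossil+coin tray: length 8+6=14, value 25+24=49
- figurine+mask: length 11+5=16, value 30+17=47
Best: 56 score.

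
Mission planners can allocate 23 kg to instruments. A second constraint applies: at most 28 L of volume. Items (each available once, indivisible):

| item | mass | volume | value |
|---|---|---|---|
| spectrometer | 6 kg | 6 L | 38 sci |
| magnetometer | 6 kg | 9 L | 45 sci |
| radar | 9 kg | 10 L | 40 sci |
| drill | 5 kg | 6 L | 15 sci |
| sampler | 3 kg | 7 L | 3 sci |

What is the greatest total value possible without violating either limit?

123 sci

Feasible sets respecting both limits:
- spectrometer+magnetometer+radar: mass 21, volume 25, value 123
- spectrometer+magnetometer+drill+sampler: mass 20, volume 28, value 101
- magnetometer+radar+drill: mass 20, volume 25, value 100
- spectrometer+magnetometer+drill: mass 17, volume 21, value 98
Best: 123 sci.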